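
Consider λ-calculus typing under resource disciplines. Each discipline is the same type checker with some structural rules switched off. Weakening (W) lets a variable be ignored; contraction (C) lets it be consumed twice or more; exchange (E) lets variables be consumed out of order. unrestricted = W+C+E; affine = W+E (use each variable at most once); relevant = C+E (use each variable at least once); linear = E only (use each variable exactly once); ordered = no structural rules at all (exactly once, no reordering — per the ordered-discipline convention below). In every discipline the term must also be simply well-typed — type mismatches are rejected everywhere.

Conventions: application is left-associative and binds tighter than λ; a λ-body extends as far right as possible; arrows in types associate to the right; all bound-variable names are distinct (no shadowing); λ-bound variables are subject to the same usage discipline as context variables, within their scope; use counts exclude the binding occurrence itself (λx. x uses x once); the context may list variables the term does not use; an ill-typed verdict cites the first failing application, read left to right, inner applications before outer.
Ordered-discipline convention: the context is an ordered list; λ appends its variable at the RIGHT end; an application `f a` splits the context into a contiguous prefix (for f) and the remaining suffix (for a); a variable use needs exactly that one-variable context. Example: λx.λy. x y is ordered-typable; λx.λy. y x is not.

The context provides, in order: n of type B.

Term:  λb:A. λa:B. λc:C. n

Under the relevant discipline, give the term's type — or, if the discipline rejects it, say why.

not well-typed under relevant — b, a, c never used (weakening)
counts: n ×1, b (λ-bound) ×0, a (λ-bound) ×0, c (λ-bound) ×0
uses in reading order: n
typing: well-typed — term : A -> B -> C -> B
all disciplines: ordered ✗, linear ✗, affine ✓, relevant ✗, unrestricted ✓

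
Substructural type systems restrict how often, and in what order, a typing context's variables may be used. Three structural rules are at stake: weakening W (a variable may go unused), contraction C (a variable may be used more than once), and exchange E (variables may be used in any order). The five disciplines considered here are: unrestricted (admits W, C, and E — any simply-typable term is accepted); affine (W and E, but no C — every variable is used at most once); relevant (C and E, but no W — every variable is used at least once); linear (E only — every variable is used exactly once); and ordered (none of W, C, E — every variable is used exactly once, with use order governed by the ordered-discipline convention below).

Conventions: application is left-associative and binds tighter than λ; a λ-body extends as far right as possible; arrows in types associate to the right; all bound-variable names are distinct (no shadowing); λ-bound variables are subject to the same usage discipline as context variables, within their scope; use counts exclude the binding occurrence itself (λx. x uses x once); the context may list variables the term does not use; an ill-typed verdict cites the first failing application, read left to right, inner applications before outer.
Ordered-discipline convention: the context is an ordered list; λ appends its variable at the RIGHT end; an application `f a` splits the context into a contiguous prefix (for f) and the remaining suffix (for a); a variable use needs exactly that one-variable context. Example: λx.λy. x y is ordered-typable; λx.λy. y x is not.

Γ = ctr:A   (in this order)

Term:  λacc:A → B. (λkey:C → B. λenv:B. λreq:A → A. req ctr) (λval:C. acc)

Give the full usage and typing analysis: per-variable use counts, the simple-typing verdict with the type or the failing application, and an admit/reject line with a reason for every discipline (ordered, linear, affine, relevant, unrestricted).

usage: ctr: 1×; acc (bound): 1×; key (bound): 0×; env (bound): 0×; req (bound): 1×; val (bound): 0×
uses in reading order: req, ctr, acc
typing: ill-typed: an application expects C → B but receives C → A → B
ordered ✗ (a type mismatch blocks all five)
linear ✗ (the type mismatch rejects it)
affine ✗ (not simply typable)
relevant ✗ (fails simple typing)
unrestricted ✗ (a type mismatch blocks all five)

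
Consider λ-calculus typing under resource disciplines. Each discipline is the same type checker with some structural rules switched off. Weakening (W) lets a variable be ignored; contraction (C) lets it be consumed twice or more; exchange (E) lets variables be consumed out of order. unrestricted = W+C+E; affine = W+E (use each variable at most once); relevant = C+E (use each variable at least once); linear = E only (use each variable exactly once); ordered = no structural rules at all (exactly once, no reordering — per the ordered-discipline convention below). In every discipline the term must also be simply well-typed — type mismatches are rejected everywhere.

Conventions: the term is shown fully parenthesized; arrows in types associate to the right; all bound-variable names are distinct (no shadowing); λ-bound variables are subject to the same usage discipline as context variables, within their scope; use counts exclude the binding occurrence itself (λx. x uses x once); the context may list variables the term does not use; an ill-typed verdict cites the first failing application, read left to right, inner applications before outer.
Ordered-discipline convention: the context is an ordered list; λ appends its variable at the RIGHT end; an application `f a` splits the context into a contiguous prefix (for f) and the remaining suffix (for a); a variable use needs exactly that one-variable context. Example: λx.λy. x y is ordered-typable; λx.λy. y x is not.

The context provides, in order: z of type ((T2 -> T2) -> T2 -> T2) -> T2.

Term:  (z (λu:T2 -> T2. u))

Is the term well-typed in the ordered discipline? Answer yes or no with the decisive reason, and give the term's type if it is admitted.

yes — single-use (z, u), ordered derivation ok; term : T2
usage: z: 1×; u [bound]: 1×
left-to-right use order: z, u
typing: well-typed — term : T2
all disciplines: ordered ✓ | linear ✓ | affine ✓ | relevant ✓ | unrestricted ✓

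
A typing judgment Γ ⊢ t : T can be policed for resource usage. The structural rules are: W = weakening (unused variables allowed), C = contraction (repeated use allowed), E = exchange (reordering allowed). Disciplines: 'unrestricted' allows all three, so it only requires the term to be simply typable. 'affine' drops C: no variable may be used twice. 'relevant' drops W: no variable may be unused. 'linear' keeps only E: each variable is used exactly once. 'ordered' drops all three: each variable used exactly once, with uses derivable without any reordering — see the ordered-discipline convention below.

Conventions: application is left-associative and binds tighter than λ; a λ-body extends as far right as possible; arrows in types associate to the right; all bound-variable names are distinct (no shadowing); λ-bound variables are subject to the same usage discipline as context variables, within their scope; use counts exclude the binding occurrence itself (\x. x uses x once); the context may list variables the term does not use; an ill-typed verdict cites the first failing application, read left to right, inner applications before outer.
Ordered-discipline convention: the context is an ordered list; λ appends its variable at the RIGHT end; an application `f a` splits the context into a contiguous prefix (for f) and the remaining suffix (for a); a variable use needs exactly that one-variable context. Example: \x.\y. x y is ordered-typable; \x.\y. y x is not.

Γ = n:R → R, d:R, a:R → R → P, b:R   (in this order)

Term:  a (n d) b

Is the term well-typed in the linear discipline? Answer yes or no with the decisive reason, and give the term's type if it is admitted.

yes — n, d, a, b: one use apiece; term : P
variable uses: n: 1, d: 1, a: 1, b: 1
left-to-right use order: a, n, d, b
typing: the term checks, with type P
all disciplines: ordered ✗, linear ✓, affine ✓, relevant ✓, unrestricted ✓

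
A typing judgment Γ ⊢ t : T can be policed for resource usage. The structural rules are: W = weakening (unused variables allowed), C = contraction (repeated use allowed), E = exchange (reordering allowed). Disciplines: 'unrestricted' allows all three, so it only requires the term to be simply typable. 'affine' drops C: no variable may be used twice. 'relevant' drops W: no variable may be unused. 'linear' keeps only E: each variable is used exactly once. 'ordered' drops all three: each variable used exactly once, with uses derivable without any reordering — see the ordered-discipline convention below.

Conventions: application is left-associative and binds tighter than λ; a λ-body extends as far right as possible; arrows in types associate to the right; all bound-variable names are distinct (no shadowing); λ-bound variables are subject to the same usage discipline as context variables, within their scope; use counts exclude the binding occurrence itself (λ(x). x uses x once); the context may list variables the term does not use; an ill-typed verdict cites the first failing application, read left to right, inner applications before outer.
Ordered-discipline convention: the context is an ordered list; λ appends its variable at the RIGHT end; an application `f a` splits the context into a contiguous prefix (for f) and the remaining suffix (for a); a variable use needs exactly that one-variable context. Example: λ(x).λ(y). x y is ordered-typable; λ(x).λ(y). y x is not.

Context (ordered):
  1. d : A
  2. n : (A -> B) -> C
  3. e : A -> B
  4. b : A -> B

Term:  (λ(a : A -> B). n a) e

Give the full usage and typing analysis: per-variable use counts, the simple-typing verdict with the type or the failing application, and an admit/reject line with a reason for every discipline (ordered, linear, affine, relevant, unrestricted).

counts: d=0; n=1; e=1; b=0; a [bound]=1
use order (left to right): n, a, e
typing: ✓ — C
ordered: ✗, d, b left unused
linear: ✗, d, b left unused
affine: ✓, d, n, e, b, a: no repeats, contraction unneeded
relevant: ✗, d, b left unused
unrestricted: ✓, type-checks (C) and nothing is barred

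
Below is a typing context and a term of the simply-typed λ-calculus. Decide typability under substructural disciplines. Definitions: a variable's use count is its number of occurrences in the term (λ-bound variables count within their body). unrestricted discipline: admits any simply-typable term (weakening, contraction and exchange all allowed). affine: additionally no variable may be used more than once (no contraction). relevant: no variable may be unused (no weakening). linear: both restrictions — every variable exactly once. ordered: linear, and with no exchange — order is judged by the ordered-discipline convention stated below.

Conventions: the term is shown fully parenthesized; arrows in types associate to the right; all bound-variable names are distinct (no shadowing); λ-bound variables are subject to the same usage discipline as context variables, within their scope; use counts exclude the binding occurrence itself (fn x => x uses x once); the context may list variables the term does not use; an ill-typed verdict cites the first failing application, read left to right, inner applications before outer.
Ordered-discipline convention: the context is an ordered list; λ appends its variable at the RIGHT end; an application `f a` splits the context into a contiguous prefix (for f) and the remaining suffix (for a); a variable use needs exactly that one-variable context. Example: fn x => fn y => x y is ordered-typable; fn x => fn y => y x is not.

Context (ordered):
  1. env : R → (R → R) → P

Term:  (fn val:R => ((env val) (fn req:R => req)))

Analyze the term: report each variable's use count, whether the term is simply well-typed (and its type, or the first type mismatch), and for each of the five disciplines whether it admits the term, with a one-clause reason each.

counts: env: 1×; val (bound): 1×; req (bound): 1×
use order (left to right): env, val, req
typing: ✓ — R → P
ordered: ✓, env, val, req once each; derivable with no W/C/E
linear: ✓, single use per variable (env, val, req)
affine: ✓, none of env, val, req used more than once
relevant: ✓, at least one use each (env, val, req)
unrestricted: ✓, type-checks (R → P) and nothing is barred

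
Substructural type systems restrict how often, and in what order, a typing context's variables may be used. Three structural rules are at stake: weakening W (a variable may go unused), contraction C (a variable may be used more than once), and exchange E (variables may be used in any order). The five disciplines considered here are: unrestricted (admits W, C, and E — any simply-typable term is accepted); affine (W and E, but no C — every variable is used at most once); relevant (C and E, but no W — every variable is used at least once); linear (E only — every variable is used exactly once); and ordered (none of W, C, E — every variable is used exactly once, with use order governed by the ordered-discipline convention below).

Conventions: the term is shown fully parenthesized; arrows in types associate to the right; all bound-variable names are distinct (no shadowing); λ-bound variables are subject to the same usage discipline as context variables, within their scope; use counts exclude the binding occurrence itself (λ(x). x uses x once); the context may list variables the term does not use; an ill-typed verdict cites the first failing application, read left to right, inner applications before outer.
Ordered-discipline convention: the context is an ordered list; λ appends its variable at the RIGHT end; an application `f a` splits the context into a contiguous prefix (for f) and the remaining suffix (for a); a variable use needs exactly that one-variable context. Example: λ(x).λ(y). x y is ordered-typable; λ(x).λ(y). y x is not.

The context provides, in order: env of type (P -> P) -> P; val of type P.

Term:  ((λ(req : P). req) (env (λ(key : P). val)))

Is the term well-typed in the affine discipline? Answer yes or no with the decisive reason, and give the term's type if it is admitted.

yes — none of env, val, req, key used more than once; term : P
usage: env=1, val=1, req (bound)=1, key (bound)=0
uses in reading order: req, env, val
typing: well-typed — term : P
all disciplines: ordered ✗, linear ✗, affine ✓, relevant ✗, unrestricted ✓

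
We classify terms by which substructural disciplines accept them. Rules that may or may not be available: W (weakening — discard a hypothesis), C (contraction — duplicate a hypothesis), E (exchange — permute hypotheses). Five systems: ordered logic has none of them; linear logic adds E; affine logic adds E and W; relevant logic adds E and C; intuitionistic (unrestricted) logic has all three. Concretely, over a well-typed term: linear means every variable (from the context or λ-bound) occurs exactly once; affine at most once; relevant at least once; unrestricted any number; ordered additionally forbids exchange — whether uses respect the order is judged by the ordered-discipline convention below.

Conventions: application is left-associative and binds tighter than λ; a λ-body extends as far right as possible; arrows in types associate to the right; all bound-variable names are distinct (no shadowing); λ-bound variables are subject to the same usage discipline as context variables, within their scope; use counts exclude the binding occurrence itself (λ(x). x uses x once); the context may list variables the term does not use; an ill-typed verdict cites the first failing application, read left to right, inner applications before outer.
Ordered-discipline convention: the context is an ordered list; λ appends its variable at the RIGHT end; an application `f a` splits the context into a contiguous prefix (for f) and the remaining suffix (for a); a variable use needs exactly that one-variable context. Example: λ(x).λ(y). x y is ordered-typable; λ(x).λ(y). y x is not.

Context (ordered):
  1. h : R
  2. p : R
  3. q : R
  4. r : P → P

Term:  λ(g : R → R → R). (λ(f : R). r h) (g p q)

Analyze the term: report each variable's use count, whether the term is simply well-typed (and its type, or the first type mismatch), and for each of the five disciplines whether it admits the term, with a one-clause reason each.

counts: h ×1; p ×1; q ×1; r ×1; g [bound] ×1; f [bound] ×0
left-to-right use order: r, h, g, p, q
typing: ill-typed: an argument R mismatches the expected P
ordered: ✗ — the type mismatch rejects it
linear: ✗ — not simply typable
affine: ✗ — fails simple typing
relevant: ✗ — a type mismatch blocks all five
unrestricted: ✗ — the type mismatch rejects it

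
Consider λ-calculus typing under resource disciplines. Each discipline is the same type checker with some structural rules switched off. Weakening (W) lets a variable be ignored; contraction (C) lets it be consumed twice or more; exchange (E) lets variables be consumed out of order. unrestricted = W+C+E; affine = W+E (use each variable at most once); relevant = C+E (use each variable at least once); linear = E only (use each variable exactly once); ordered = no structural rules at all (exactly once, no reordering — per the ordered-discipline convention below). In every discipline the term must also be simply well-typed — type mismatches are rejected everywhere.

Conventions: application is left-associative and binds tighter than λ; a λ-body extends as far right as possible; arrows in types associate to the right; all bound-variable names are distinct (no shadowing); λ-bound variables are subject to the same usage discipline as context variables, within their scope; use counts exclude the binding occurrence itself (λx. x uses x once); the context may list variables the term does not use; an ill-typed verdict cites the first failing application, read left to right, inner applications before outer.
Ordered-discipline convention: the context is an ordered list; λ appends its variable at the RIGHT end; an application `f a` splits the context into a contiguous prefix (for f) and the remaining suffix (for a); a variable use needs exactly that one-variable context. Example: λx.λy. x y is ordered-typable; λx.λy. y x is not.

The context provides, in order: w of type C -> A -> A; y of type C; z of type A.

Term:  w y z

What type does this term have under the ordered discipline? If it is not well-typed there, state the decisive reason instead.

term : A
usage: w: 1×; y: 1×; z: 1×
order of uses: w, y, z
typing: well-typed — term : A
across the five disciplines: ordered ✓ | linear ✓ | affine ✓ | relevant ✓ | unrestricted ✓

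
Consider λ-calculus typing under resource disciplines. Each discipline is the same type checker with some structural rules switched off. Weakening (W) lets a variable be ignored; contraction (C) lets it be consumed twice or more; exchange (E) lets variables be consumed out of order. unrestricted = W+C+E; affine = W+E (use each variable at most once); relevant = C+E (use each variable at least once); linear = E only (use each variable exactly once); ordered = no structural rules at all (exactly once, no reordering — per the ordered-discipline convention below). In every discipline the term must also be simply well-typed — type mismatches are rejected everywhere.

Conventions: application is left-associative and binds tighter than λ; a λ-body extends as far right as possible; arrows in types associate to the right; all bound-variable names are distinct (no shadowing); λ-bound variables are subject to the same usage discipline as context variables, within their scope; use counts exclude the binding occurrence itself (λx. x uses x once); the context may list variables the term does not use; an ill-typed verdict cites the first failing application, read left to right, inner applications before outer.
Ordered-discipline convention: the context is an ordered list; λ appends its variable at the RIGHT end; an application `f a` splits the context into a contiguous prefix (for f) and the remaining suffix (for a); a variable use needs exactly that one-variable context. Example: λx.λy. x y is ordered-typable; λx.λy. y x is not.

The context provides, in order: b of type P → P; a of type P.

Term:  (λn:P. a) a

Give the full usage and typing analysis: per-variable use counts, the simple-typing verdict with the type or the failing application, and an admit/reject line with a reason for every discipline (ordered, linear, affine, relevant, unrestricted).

usage: b=0, a=2, n [bound]=0
left-to-right use order: a, a
typing: well-typed — term : P
ordered: ✗ — a ×2 used more than once (contraction); b, n left unused
linear: ✗ — a ×2 used more than once (contraction); b, n left unused
affine: ✗ — a ×2 used more than once (contraction)
relevant: ✗ — b, n left unused
unrestricted: ✓ — typability at P is all that's needed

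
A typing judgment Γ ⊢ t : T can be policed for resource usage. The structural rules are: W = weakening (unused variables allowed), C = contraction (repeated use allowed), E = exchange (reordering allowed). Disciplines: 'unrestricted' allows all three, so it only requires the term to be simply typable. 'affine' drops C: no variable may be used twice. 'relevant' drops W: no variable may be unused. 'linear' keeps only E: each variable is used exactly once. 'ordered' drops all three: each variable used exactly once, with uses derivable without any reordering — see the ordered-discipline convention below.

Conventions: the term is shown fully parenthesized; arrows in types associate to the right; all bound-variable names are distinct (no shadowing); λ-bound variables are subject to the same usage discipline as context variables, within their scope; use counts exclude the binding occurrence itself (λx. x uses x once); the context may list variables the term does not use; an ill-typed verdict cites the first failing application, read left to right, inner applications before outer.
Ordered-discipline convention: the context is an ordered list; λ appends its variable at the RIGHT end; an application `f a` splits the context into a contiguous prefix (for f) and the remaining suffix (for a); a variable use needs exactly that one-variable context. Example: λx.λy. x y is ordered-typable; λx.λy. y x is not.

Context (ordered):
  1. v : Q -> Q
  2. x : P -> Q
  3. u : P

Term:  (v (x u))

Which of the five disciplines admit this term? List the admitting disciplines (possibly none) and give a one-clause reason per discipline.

admitted by: ordered, linear, affine, relevant, unrestricted
counts: v ×1, x ×1, u ×1
order of uses: v, x, u
typing: well-typed — term : Q
ordered ✓ (single-use (v, x, u), ordered derivation ok)
linear ✓ (single use per variable (v, x, u))
affine ✓ (no duplicate uses among v, x, u)
relevant ✓ (at least one use each (v, x, u))
unrestricted ✓ (well-typed at Q; no restrictions here)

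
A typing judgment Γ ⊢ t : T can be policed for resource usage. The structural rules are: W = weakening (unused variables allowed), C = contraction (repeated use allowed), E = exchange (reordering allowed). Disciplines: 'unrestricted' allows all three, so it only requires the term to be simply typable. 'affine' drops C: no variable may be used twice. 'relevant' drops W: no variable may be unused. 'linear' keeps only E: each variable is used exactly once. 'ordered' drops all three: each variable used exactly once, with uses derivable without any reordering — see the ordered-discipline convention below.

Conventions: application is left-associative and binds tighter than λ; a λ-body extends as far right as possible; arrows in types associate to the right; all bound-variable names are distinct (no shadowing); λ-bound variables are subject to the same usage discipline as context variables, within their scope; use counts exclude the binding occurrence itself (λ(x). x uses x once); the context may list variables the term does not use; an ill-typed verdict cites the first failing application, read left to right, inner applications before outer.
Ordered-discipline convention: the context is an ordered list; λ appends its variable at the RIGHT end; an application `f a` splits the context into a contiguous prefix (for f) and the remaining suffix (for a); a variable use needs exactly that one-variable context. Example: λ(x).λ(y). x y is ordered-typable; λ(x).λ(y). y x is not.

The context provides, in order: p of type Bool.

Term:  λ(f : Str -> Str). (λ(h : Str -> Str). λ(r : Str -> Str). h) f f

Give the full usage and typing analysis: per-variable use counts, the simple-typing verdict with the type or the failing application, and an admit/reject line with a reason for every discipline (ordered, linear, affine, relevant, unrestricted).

variable uses: p ×0, f (λ-bound) ×2, h (λ-bound) ×1, r (λ-bound) ×0
use order (left to right): h, f, f
typing: ✓ — (Str -> Str) -> Str -> Str
ordered: ✗ — uses contraction: f ×2; p, r left unused
linear: ✗ — uses contraction: f ×2; p, r left unused
affine: ✗ — uses contraction: f ×2
relevant: ✗ — p, r left unused
unrestricted: ✓ — type-checks ((Str -> Str) -> Str -> Str) and nothing is barred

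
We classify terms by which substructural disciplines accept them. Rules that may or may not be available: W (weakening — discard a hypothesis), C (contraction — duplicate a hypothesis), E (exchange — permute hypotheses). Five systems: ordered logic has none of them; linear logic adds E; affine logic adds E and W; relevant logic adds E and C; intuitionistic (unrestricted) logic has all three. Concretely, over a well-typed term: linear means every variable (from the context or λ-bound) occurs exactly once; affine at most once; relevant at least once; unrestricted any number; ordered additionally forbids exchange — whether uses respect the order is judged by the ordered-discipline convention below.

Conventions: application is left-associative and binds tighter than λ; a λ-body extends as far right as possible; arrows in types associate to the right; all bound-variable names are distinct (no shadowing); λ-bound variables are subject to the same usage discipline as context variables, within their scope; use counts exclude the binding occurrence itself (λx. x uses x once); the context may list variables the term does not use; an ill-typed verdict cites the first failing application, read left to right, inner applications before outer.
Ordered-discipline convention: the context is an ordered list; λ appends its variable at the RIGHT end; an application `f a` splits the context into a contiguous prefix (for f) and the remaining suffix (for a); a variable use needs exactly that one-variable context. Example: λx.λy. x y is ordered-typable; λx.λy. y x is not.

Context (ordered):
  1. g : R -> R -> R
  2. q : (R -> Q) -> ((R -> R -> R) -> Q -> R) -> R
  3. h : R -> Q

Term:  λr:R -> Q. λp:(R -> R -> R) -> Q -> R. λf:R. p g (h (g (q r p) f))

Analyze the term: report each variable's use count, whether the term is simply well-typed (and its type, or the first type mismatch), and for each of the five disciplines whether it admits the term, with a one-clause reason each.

usage: g: 2; q: 1; h: 1; r [bound]: 1; p [bound]: 2; f [bound]: 1
order of uses: p, g, h, g, q, r, p, f
typing: well-typed at (R -> Q) -> ((R -> R -> R) -> Q -> R) -> R -> R
ordered ✗ (needs contraction — g ×2, p ×2)
linear ✗ (needs contraction — g ×2, p ×2)
affine ✗ (needs contraction — g ×2, p ×2)
relevant ✓ (at least one use each (g, q, h, r, p, f))
unrestricted ✓ (typability at (R -> Q) -> ((R -> R -> R) -> Q -> R) -> R -> R is all that's needed)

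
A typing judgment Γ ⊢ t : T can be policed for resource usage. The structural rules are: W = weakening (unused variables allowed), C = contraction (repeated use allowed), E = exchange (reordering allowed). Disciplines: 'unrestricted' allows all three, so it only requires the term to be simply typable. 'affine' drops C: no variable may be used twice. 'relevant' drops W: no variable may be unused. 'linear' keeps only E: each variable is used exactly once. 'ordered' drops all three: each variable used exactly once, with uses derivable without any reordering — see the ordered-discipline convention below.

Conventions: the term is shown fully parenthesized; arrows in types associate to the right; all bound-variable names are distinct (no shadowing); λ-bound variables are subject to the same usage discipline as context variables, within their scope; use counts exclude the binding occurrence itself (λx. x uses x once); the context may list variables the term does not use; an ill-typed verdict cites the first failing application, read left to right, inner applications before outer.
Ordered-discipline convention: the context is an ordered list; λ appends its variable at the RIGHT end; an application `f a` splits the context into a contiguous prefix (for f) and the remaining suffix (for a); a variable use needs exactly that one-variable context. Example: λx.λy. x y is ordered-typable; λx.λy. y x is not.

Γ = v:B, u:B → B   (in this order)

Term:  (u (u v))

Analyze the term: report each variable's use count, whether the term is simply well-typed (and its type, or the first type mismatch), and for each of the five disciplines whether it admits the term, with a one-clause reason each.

usage: v: 1×, u: 2×
use order (left to right): u, u, v
typing: well-typed at B
ordered ✗ (repeated use of u ×2)
linear ✗ (repeated use of u ×2)
affine ✗ (repeated use of u ×2)
relevant ✓ (none of v, u goes unused)
unrestricted ✓ (simply typable at B; W, C, E all held)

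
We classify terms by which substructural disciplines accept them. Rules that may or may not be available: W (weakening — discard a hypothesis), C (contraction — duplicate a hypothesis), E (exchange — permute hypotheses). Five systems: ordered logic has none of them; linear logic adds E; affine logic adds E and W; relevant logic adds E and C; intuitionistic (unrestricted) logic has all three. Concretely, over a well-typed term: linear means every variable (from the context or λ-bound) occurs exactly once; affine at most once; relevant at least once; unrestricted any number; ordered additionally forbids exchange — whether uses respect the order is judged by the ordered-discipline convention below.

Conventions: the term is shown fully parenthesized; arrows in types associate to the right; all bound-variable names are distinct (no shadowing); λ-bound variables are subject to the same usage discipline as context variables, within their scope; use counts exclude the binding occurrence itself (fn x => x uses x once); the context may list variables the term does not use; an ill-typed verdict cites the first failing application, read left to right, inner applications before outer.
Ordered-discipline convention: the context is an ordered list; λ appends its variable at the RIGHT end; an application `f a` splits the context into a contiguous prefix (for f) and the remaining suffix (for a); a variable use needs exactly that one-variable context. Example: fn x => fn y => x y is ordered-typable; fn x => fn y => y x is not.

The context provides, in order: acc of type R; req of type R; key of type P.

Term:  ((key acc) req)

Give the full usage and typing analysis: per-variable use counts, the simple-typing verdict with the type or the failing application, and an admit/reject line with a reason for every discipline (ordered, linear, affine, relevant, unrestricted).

usage: acc ×1; req ×1; key ×1
uses in reading order: key, acc, req
typing: ill-typed: non-arrow in function slot: P
ordered ✗ (a type mismatch blocks all five)
linear ✗ (the type mismatch rejects it)
affine ✗ (not simply typable)
relevant ✗ (fails simple typing)
unrestricted ✗ (a type mismatch blocks all five)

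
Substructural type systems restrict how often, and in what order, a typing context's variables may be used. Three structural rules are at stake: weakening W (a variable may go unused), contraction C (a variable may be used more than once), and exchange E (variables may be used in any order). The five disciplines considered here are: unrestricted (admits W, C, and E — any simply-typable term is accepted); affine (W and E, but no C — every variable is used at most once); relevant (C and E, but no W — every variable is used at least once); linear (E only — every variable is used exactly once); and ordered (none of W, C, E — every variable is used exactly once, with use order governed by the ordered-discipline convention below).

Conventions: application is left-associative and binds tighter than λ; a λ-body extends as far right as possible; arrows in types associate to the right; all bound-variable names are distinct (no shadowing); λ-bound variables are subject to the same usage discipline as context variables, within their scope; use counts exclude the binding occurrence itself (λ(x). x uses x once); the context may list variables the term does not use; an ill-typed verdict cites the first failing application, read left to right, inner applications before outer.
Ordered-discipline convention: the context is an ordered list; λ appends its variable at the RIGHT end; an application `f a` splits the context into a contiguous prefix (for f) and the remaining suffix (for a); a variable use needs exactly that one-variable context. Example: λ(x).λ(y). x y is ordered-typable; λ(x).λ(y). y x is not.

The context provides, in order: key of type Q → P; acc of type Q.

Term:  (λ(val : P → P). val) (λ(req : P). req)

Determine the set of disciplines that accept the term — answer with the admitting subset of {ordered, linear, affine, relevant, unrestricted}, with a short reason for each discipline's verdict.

admitted by: affine, unrestricted
counts: key=0; acc=0; val (bound)=1; req (bound)=1
uses in reading order: val, req
typing: ✓ — P → P
ordered: ✗, key, acc never used (weakening)
linear: ✗, key, acc never used (weakening)
affine: ✓, key, acc, val, req: no repeats, contraction unneeded
relevant: ✗, key, acc never used (weakening)
unrestricted: ✓, type-checks (P → P) and nothing is barred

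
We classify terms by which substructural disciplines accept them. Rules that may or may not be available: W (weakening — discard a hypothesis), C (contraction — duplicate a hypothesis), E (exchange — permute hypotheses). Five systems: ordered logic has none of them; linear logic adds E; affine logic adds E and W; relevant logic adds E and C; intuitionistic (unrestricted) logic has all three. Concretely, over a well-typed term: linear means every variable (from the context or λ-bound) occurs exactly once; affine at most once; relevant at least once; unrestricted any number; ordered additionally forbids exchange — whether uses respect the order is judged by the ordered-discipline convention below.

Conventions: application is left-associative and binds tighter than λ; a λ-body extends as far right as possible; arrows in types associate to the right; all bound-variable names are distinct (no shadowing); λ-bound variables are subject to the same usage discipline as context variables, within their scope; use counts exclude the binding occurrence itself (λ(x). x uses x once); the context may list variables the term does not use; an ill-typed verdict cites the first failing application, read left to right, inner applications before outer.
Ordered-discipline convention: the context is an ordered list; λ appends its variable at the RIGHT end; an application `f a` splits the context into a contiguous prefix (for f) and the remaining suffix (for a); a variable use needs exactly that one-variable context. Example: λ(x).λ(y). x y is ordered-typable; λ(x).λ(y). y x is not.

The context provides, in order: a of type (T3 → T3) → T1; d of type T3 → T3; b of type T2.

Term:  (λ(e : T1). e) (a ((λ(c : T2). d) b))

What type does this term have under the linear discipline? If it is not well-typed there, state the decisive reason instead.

not well-typed under linear — needs weakening: c unused
use counts: a=1; d=1; b=1; e (λ-bound)=1; c (λ-bound)=0
use order (left to right): e, a, d, b
typing: well-typed — term : T1
summary: ordered ✗; linear ✗; affine ✓; relevant ✗; unrestricted ✓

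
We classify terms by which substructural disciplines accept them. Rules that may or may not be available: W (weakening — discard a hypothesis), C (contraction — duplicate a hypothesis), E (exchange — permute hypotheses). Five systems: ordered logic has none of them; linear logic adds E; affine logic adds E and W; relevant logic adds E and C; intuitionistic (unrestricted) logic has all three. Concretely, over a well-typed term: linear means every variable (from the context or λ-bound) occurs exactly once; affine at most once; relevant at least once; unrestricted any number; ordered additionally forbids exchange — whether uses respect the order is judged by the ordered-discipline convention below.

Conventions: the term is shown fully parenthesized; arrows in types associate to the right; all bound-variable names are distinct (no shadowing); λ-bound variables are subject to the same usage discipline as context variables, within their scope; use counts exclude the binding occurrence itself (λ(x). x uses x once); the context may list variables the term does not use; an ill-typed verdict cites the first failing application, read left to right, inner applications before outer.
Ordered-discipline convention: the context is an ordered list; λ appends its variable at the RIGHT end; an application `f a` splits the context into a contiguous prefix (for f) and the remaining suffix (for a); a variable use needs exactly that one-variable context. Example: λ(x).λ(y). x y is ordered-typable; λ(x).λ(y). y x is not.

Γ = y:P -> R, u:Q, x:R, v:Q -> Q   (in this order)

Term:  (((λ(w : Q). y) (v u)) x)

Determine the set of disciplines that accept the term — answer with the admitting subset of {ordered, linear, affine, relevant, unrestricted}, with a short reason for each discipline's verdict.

admitting disciplines: none
usage: y ×1, u ×1, x ×1, v ×1, w (bound) ×0
use order (left to right): y, v, u, x
typing: ill-typed: a function awaiting P gets R
ordered: ✗, the type mismatch rejects it
linear: ✗, not simply typable
affine: ✗, fails simple typing
relevant: ✗, a type mismatch blocks all five
unrestricted: ✗, the type mismatch rejects it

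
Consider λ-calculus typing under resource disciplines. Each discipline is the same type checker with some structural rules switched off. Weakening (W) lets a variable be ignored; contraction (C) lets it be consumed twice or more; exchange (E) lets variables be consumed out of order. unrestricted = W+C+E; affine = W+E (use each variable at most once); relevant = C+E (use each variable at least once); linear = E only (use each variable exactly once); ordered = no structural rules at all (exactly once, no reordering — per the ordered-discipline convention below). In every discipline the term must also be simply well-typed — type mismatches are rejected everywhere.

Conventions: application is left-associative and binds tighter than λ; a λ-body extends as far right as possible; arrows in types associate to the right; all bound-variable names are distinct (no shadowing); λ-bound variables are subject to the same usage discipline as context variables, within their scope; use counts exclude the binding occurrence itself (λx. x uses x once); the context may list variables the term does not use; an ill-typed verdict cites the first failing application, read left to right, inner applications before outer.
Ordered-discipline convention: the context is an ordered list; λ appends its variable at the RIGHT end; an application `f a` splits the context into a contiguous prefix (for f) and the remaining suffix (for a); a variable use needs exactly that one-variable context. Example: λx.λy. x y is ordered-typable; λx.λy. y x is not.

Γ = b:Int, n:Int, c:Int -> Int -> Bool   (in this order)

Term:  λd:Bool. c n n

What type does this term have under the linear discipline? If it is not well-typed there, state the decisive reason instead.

not well-typed under linear — repeated use of n ×2; b, d never used (weakening)
counts: b=0; n=2; c=1; d [bound]=0
order of uses: c, n, n
typing: ✓ — Bool -> Bool
summary: ordered ✗ · linear ✗ · affine ✗ · relevant ✗ · unrestricted ✓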